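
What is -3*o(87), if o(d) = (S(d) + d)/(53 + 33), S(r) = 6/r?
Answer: -7575/2494 ≈ -3.0373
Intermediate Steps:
o(d) = d/86 + 3/(43*d) (o(d) = (6/d + d)/(53 + 33) = (d + 6/d)/86 = (d + 6/d)*(1/86) = d/86 + 3/(43*d))
-3*o(87) = -3*(6 + 87**2)/(86*87) = -3*(6 + 7569)/(86*87) = -3*7575/(86*87) = -3*2525/2494 = -7575/2494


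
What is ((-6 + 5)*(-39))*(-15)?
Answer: -585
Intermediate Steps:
((-6 + 5)*(-39))*(-15) = -1*(-39)*(-15) = 39*(-15) = -585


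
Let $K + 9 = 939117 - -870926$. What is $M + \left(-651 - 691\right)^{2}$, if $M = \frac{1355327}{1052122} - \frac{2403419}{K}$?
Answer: $\frac{857428402349794168}{476094148037} \approx 1.801 \cdot 10^{6}$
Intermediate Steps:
$K = 1810034$ ($K = -9 + \left(939117 - -870926\right) = -9 + \left(939117 + 870926\right) = -9 + 1810043 = 1810034$)
$M = - \frac{18875513500}{476094148037}$ ($M = \frac{1355327}{1052122} - \frac{2403419}{1810034} = - \frac{18875513500}{476094148037} \approx -0.039647$)
$M + \left(-651 - 691\right)^{2} = - \frac{18875513500}{476094148037} + \left(-651 - 691\right)^{2} = - \frac{18875513500}{476094148037} + \left(-1342\right)^{2} = - \frac{18875513500}{476094148037} + 1800964 = \frac{857428402349794168}{476094148037}$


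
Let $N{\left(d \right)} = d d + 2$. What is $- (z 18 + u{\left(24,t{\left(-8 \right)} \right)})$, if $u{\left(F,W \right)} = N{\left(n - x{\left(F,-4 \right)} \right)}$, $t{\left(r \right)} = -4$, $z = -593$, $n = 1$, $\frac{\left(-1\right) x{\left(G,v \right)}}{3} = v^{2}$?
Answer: $8271$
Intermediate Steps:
$x{\left(G,v \right)} = - 3 v^{2}$
$N{\left(d \right)} = 2 + d^{2}$ ($N{\left(d \right)} = d^{2} + 2 = 2 + d^{2}$)
$u{\left(F,W \right)} = 2403$ ($u{\left(F,W \right)} = 2 + \left(1 - - 3 \left(-4\right)^{2}\right)^{2} = 2 + \left(1 - \left(-3\right) 16\right)^{2} = 2 + \left(1 - -48\right)^{2} = 2 + \left(1 + 48\right)^{2} = 2 + 49^{2} = 2 + 2401 = 2403$)
$- (z 18 + u{\left(24,t{\left(-8 \right)} \right)}) = - (\left(-593\right) 18 + 2403) = - (-10674 + 2403) = \left(-1\right) \left(-8271\right) = 8271$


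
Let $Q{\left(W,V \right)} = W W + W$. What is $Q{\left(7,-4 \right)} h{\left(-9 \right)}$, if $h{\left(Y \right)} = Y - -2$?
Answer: $-392$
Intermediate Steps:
$Q{\left(W,V \right)} = W + W^{2}$ ($Q{\left(W,V \right)} = W^{2} + W = W + W^{2}$)
$h{\left(Y \right)} = 2 + Y$ ($h{\left(Y \right)} = Y + 2 = 2 + Y$)
$Q{\left(7,-4 \right)} h{\left(-9 \right)} = 7 \left(1 + 7\right) \left(2 - 9\right) = 7 \cdot 8 \left(-7\right) = 56 \left(-7\right) = -392$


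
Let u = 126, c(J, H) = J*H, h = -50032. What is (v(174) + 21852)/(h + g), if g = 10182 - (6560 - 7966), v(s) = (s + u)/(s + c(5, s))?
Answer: -1901149/3344628 ≈ -0.56842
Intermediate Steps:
c(J, H) = H*J
v(s) = (126 + s)/(6*s) (v(s) = (s + 126)/(s + s*5) = (126 + s)/(s + 5*s) = (126 + s)/((6*s)) = (126 + s)*(1/(6*s)) = (126 + s)/(6*s))
g = 11588 (g = 10182 - 1*(-1406) = 10182 + 1406 = 11588)
(v(174) + 21852)/(h + g) = ((⅙)*(126 + 174)/174 + 21852)/(-50032 + 11588) = ((⅙)*(1/174)*300 + 21852)/(-38444) = (25/87 + 21852)*(-1/38444) = (1901149/87)*(-1/38444) = -1901149/3344628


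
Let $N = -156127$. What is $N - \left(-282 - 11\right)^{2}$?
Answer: $-241976$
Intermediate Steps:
$N - \left(-282 - 11\right)^{2} = -156127 - \left(-282 - 11\right)^{2} = -156127 - \left(-293\right)^{2} = -156127 - 85849 = -241976$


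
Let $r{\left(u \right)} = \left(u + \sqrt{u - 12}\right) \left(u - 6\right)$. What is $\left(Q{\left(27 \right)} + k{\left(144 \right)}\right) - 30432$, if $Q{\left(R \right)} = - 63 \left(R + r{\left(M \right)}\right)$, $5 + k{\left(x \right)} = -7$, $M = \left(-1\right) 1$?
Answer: $-32586 + 441 i \sqrt{13} \approx -32586.0 + 1590.0 i$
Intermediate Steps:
$M = -1$
$k{\left(x \right)} = -12$ ($k{\left(x \right)} = -5 - 7 = -12$)
$r{\left(u \right)} = \left(-6 + u\right) \left(u + \sqrt{-12 + u}\right)$ ($r{\left(u \right)} = \left(u + \sqrt{-12 + u}\right) \left(-6 + u\right) = \left(-6 + u\right) \left(u + \sqrt{-12 + u}\right)$)
$Q{\left(R \right)} = -441 - 63 R + 441 i \sqrt{13}$ ($Q{\left(R \right)} = - 63 \left(R - \left(-6 - 1 + 7 \sqrt{-12 - 1}\right)\right) = - 63 \left(R + \left(1 + 6 - 6 \sqrt{-13} - \sqrt{-13}\right)\right) = - 63 \left(R + \left(1 + 6 - 6 i \sqrt{13} - i \sqrt{13}\right)\right) = - 63 \left(R + \left(7 - 7 i \sqrt{13}\right)\right) = - 63 \left(7 + R - 7 i \sqrt{13}\right) = -441 - 63 R + 441 i \sqrt{13}$)
$\left(Q{\left(27 \right)} + k{\left(144 \right)}\right) - 30432 = \left(\left(-441 - 1701 + 441 i \sqrt{13}\right) - 12\right) - 30432 = \left(\left(-2142 + 441 i \sqrt{13}\right) - 12\right) - 30432 = \left(-2154 + 441 i \sqrt{13}\right) - 30432 = -32586 + 441 i \sqrt{13}$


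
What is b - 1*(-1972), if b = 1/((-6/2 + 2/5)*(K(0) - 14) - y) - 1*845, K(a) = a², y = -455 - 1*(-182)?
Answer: 1743474/1547 ≈ 1127.0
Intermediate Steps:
y = -273 (y = -455 + 182 = -273)
b = -1307210/1547 (b = 1/((-6/2 + 2/5)*(0² - 14) - 1*(-273)) - 1*845 = 1/((-6*½ + 2*(⅕))*(0 - 14) + 273) - 845 = 1/((-3 + ⅖)*(-14) + 273) - 845 = 1/(-13/5*(-14) + 273) - 845 = 1/(182/5 + 273) - 845 = 1/(1547/5) - 845 = 5/1547 - 845 = -1307210/1547 ≈ -845.00)
b - 1*(-1972) = -1307210/1547 - 1*(-1972) = -1307210/1547 + 1972 = 1743474/1547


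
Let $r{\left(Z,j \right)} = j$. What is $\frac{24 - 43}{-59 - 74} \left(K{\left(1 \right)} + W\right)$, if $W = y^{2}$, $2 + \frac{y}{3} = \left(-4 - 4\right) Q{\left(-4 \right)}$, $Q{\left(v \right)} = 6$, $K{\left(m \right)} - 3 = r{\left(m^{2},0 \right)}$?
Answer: $\frac{22503}{7} \approx 3214.7$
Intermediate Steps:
$K{\left(m \right)} = 3$ ($K{\left(m \right)} = 3 + 0 = 3$)
$y = -150$ ($y = -6 + 3 \left(-4 - 4\right) 6 = -6 + 3 \left(\left(-8\right) 6\right) = -6 + 3 \left(-48\right) = -6 - 144 = -150$)
$W = 22500$ ($W = \left(-150\right)^{2} = 22500$)
$\frac{24 - 43}{-59 - 74} \left(K{\left(1 \right)} + W\right) = \frac{24 - 43}{-59 - 74} \left(3 + 22500\right) = - \frac{19}{-133} \cdot 22503 = \left(-19\right) \left(- \frac{1}{133}\right) 22503 = \frac{1}{7} \cdot 22503 = \frac{22503}{7}$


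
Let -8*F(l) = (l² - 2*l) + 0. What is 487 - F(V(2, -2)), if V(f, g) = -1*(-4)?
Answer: 488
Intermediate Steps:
V(f, g) = 4
F(l) = -l²/8 + l/4 (F(l) = -((l² - 2*l) + 0)/8 = -(l² - 2*l)/8 = -l²/8 + l/4)
487 - F(V(2, -2)) = 487 - 4*(2 - 1*4)/8 = 487 - 4*(2 - 4)/8 = 487 - 4*(-2)/8 = 487 - 1*(-1) = 487 + 1 = 488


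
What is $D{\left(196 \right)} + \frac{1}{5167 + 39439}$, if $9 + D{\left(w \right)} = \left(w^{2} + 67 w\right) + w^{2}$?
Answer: $\frac{4012532731}{44606} \approx 89955.0$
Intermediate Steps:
$D{\left(w \right)} = -9 + 2 w^{2} + 67 w$ ($D{\left(w \right)} = -9 + \left(\left(w^{2} + 67 w\right) + w^{2}\right) = -9 + \left(2 w^{2} + 67 w\right) = -9 + 2 w^{2} + 67 w$)
$D{\left(196 \right)} + \frac{1}{5167 + 39439} = \left(-9 + 2 \cdot 196^{2} + 67 \cdot 196\right) + \frac{1}{5167 + 39439} = \left(-9 + 2 \cdot 38416 + 13132\right) + \frac{1}{44606} = \left(-9 + 76832 + 13132\right) + \frac{1}{44606} = 89955 + \frac{1}{44606} = \frac{4012532731}{44606}$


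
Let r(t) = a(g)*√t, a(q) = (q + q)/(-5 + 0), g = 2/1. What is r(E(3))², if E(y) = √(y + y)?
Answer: 16*√6/25 ≈ 1.5677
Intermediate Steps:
E(y) = √2*√y (E(y) = √(2*y) = √2*√y)
g = 2 (g = 2*1 = 2)
a(q) = -2*q/5 (a(q) = (2*q)/(-5) = (2*q)*(-⅕) = -2*q/5)
r(t) = -4*√t/5 (r(t) = (-⅖*2)*√t = -4*√t/5)
r(E(3))² = (-4*6^(¼)/5)² = 16*√6/25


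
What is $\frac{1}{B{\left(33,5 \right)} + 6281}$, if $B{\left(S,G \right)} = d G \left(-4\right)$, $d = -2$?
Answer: $\frac{1}{6321} \approx 0.0001582$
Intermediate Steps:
$B{\left(S,G \right)} = 8 G$ ($B{\left(S,G \right)} = - 2 G \left(-4\right) = 8 G$)
$\frac{1}{B{\left(33,5 \right)} + 6281} = \frac{1}{8 \cdot 5 + 6281} = \frac{1}{40 + 6281} = \frac{1}{6321}$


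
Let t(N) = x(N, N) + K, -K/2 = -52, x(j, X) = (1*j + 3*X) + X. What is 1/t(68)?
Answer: 1/444 ≈ 0.0022523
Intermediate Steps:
x(j, X) = j + 4*X (x(j, X) = (j + 3*X) + X = j + 4*X)
K = 104 (K = -2*(-52) = 104)
t(N) = 104 + 5*N (t(N) = (N + 4*N) + 104 = 5*N + 104 = 104 + 5*N)
1/t(68) = 1/(104 + 5*68) = 1/(104 + 340) = 1/444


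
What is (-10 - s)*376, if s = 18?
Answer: -10528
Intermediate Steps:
(-10 - s)*376 = (-10 - 1*18)*376 = (-10 - 18)*376 = -28*376 = -10528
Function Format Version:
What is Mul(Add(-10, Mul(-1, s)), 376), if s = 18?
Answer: -10528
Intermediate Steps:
Mul(Add(-10, Mul(-1, s)), 376) = Mul(Add(-10, Mul(-1, 18)), 376) = Mul(Add(-10, -18), 376) = Mul(-28, 376) = -10528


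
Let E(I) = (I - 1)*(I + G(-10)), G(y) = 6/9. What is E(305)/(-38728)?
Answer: -34846/14523 ≈ -2.3994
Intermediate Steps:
G(y) = ⅔ (G(y) = 6*(⅑) = ⅔)
E(I) = (-1 + I)*(⅔ + I) (E(I) = (I - 1)*(I + ⅔) = (-1 + I)*(⅔ + I))
E(305)/(-38728) = (-⅔ + 305² - ⅓*305)/(-38728) = (-⅔ + 93025 - 305/3)*(-1/38728) = (278768/3)*(-1/38728) = -34846/14523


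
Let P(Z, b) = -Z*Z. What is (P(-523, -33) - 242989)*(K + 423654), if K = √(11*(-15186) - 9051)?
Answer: -218824916772 - 516518*I*√176097 ≈ -2.1882e+11 - 2.1675e+8*I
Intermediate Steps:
K = I*√176097 (K = √(-167046 - 9051) = √(-176097) = I*√176097 ≈ 419.64*I)
P(Z, b) = -Z²
(P(-523, -33) - 242989)*(K + 423654) = (-1*(-523)² - 242989)*(I*√176097 + 423654) = (-1*273529 - 242989)*(423654 + I*√176097) = (-273529 - 242989)*(423654 + I*√176097) = -516518*(423654 + I*√176097) = -218824916772 - 516518*I*√176097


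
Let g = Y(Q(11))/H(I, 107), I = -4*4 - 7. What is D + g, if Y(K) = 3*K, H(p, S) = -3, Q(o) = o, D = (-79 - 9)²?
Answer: 7733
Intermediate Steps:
D = 7744 (D = (-88)² = 7744)
I = -23 (I = -16 - 7 = -23)
g = -11 (g = (3*11)/(-3) = 33*(-⅓) = -11)
D + g = 7744 - 11 = 7733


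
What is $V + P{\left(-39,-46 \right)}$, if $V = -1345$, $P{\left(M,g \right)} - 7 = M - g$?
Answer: $-1331$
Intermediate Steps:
$P{\left(M,g \right)} = 7 + M - g$ ($P{\left(M,g \right)} = 7 + \left(M - g\right) = 7 + M - g$)
$V + P{\left(-39,-46 \right)} = -1345 - -14 = -1345 + \left(7 - 39 + 46\right) = -1345 + 14 = -1331$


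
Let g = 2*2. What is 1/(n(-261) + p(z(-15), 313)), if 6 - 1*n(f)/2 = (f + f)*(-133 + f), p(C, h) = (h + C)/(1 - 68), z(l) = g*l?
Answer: -67/27558961 ≈ -2.4312e-6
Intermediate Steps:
g = 4
z(l) = 4*l
p(C, h) = -C/67 - h/67 (p(C, h) = (C + h)/(-67) = (C + h)*(-1/67) = -C/67 - h/67)
n(f) = 12 - 4*f*(-133 + f) (n(f) = 12 - 2*(f + f)*(-133 + f) = 12 - 2*2*f*(-133 + f) = 12 - 4*f*(-133 + f))
1/(n(-261) + p(z(-15), 313)) = 1/((12 - 4*(-261)² + 532*(-261)) + (-4*(-15)/67 - 1/67*313)) = 1/((12 - 4*68121 - 138852) + (-1/67*(-60) - 313/67)) = 1/((12 - 272484 - 138852) + (60/67 - 313/67)) = 1/(-411324 - 253/67) = 1/(-27558961/67) = -67/27558961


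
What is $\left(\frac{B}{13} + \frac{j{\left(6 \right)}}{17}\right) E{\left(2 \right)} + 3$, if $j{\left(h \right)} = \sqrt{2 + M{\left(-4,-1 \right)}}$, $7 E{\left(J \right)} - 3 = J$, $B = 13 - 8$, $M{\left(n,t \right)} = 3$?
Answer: $\frac{298}{91} + \frac{5 \sqrt{5}}{119} \approx 3.3687$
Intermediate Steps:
$B = 5$ ($B = 13 - 8 = 5$)
$E{\left(J \right)} = \frac{3}{7} + \frac{J}{7}$
$j{\left(h \right)} = \sqrt{5}$ ($j{\left(h \right)} = \sqrt{2 + 3} = \sqrt{5}$)
$\left(\frac{B}{13} + \frac{j{\left(6 \right)}}{17}\right) E{\left(2 \right)} + 3 = \left(\frac{5}{13} + \frac{\sqrt{5}}{17}\right) \left(\frac{3}{7} + \frac{1}{7} \cdot 2\right) + 3 = \left(5 \cdot \frac{1}{13} + \sqrt{5} \cdot \frac{1}{17}\right) \left(\frac{3}{7} + \frac{2}{7}\right) + 3 = \left(\frac{5}{13} + \frac{\sqrt{5}}{17}\right) \frac{5}{7} + 3 = \left(\frac{25}{91} + \frac{5 \sqrt{5}}{119}\right) + 3 = \frac{298}{91} + \frac{5 \sqrt{5}}{119}$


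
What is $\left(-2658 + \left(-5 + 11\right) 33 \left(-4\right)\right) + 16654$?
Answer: $13204$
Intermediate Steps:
$\left(-2658 + \left(-5 + 11\right) 33 \left(-4\right)\right) + 16654 = \left(-2658 + 6 \cdot 33 \left(-4\right)\right) + 16654 = \left(-2658 + 198 \left(-4\right)\right) + 16654 = \left(-2658 - 792\right) + 16654 = -3450 + 16654 = 13204$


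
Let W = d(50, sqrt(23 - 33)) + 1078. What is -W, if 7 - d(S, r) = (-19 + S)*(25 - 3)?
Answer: -403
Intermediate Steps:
d(S, r) = 425 - 22*S (d(S, r) = 7 - (-19 + S)*(25 - 3) = 7 - (-19 + S)*22 = 7 - (-418 + 22*S) = 7 + (418 - 22*S) = 425 - 22*S)
W = 403 (W = (425 - 22*50) + 1078 = (425 - 1100) + 1078 = -675 + 1078 = 403)
-W = -1*403 = -403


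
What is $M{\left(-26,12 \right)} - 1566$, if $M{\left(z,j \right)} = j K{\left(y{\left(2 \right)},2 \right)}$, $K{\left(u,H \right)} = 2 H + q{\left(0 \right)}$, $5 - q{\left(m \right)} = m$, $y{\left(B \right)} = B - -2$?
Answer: $-1458$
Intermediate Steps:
$y{\left(B \right)} = 2 + B$ ($y{\left(B \right)} = B + 2 = 2 + B$)
$q{\left(m \right)} = 5 - m$
$K{\left(u,H \right)} = 5 + 2 H$ ($K{\left(u,H \right)} = 2 H + \left(5 - 0\right) = 2 H + \left(5 + 0\right) = 2 H + 5 = 5 + 2 H$)
$M{\left(z,j \right)} = 9 j$ ($M{\left(z,j \right)} = j \left(5 + 2 \cdot 2\right) = j \left(5 + 4\right) = j 9 = 9 j$)
$M{\left(-26,12 \right)} - 1566 = 9 \cdot 12 - 1566 = 108 - 1566 = -1458$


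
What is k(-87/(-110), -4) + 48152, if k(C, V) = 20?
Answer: 48172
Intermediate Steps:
k(-87/(-110), -4) + 48152 = 20 + 48152 = 48172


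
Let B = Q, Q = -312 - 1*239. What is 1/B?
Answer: -1/551 ≈ -0.0018149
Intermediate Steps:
Q = -551 (Q = -312 - 239 = -551)
B = -551
1/B = 1/(-551) = -1/551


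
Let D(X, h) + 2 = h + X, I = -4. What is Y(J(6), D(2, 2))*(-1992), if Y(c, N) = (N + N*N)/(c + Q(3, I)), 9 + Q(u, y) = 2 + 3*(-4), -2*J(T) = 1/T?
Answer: 143424/229 ≈ 626.31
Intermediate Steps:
J(T) = -1/(2*T)
Q(u, y) = -19 (Q(u, y) = -9 + (2 + 3*(-4)) = -9 + (2 - 12) = -9 - 10 = -19)
D(X, h) = -2 + X + h (D(X, h) = -2 + (h + X) = -2 + (X + h) = -2 + X + h)
Y(c, N) = (N + N²)/(-19 + c) (Y(c, N) = (N + N*N)/(c - 19) = (N + N²)/(-19 + c))
Y(J(6), D(2, 2))*(-1992) = ((-2 + 2 + 2)*(1 + (-2 + 2 + 2))/(-19 - ½/6))*(-1992) = (2*(1 + 2)/(-19 - ½*⅙))*(-1992) = (2*3/(-19 - 1/12))*(-1992) = (2*3/(-229/12))*(-1992) = (2*(-12/229)*3)*(-1992) = -72/229*(-1992) = 143424/229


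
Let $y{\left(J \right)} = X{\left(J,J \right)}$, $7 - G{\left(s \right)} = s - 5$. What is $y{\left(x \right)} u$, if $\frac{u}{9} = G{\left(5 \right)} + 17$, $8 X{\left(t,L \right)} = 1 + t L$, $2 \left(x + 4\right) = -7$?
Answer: $\frac{6183}{4} \approx 1545.8$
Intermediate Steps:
$x = - \frac{15}{2}$ ($x = -4 + \frac{1}{2} \left(-7\right) = -4 - \frac{7}{2} = - \frac{15}{2} \approx -7.5$)
$G{\left(s \right)} = 12 - s$ ($G{\left(s \right)} = 7 - \left(s - 5\right) = 7 - \left(-5 + s\right) = 12 - s$)
$X{\left(t,L \right)} = \frac{1}{8} + \frac{L t}{8}$ ($X{\left(t,L \right)} = \frac{1 + t L}{8} = \frac{1 + L t}{8} = \frac{1}{8} + \frac{L t}{8}$)
$y{\left(J \right)} = \frac{1}{8} + \frac{J^{2}}{8}$ ($y{\left(J \right)} = \frac{1}{8} + \frac{J J}{8} = \frac{1}{8} + \frac{J^{2}}{8}$)
$u = 216$ ($u = 9 \left(\left(12 - 5\right) + 17\right) = 9 \left(7 + 17\right) = 9 \cdot 24 = 216$)
$y{\left(x \right)} u = \left(\frac{1}{8} + \frac{\left(- \frac{15}{2}\right)^{2}}{8}\right) 216 = \left(\frac{1}{8} + \frac{1}{8} \cdot \frac{225}{4}\right) 216 = \left(\frac{1}{8} + \frac{225}{32}\right) 216 = \frac{229}{32} \cdot 216 = \frac{6183}{4}$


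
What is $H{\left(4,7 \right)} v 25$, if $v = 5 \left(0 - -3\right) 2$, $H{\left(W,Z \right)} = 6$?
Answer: $4500$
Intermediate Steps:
$v = 30$ ($v = 5 \left(0 + 3\right) 2 = 5 \cdot 3 \cdot 2 = 15 \cdot 2 = 30$)
$H{\left(4,7 \right)} v 25 = 6 \cdot 30 \cdot 25 = 180 \cdot 25 = 4500$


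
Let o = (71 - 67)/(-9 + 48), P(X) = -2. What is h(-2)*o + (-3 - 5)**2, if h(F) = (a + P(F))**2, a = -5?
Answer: 2692/39 ≈ 69.026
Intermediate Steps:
h(F) = 49 (h(F) = (-5 - 2)**2 = (-7)**2 = 49)
o = 4/39 ≈ 0.10256
h(-2)*o + (-3 - 5)**2 = 49*(4/39) + (-3 - 5)**2 = 196/39 + (-8)**2 = 196/39 + 64 = 2692/39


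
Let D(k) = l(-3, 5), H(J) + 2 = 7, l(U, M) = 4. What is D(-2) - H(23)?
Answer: -1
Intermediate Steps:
H(J) = 5 (H(J) = -2 + 7 = 5)
D(k) = 4
D(-2) - H(23) = 4 - 1*5 = 4 - 5 = -1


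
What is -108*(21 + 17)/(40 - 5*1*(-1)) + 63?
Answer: -141/5 ≈ -28.200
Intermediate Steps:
-108*(21 + 17)/(40 - 5*1*(-1)) + 63 = -4104/(40 - 5*(-1)) + 63 = -4104/(40 + 5) + 63 = -4104/45 + 63 = -108*38/45 + 63 = -456/5 + 63 = -141/5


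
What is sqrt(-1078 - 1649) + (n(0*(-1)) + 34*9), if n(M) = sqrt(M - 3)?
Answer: 306 + I*sqrt(3) + 3*I*sqrt(303) ≈ 306.0 + 53.953*I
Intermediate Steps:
n(M) = sqrt(-3 + M)
sqrt(-1078 - 1649) + (n(0*(-1)) + 34*9) = sqrt(-1078 - 1649) + (sqrt(-3 + 0*(-1)) + 34*9) = sqrt(-2727) + (sqrt(-3 + 0) + 306) = 3*I*sqrt(303) + (sqrt(-3) + 306) = 3*I*sqrt(303) + (I*sqrt(3) + 306) = 3*I*sqrt(303) + (306 + I*sqrt(3)) = 306 + I*sqrt(3) + 3*I*sqrt(303)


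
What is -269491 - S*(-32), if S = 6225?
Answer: -70291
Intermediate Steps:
-269491 - S*(-32) = -269491 - 6225*(-32) = -269491 - 1*(-199200) = -269491 + 199200 = -70291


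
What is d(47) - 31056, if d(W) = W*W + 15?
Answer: -28832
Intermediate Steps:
d(W) = 15 + W² (d(W) = W² + 15 = 15 + W²)
d(47) - 31056 = (15 + 47²) - 31056 = (15 + 2209) - 31056 = 2224 - 31056 = -28832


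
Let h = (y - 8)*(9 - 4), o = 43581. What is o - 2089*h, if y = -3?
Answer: 158476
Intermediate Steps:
h = -55 (h = (-3 - 8)*(9 - 4) = -11*5 = -55)
o - 2089*h = 43581 - 2089*(-55) = 43581 + 114895 = 158476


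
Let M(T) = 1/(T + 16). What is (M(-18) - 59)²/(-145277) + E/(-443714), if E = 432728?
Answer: -128872568289/128922877556 ≈ -0.99961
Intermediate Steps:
M(T) = 1/(16 + T)
(M(-18) - 59)²/(-145277) + E/(-443714) = (1/(16 - 18) - 59)²/(-145277) + 432728/(-443714) = (1/(-2) - 59)²*(-1/145277) + 432728*(-1/443714) = (-½ - 59)²*(-1/145277) - 216364/221857 = (-119/2)²*(-1/145277) - 216364/221857 = (14161/4)*(-1/145277) - 216364/221857 = -14161/581108 - 216364/221857 = -128872568289/128922877556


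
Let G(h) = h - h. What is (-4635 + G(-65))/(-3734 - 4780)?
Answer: 515/946 ≈ 0.54440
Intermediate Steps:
G(h) = 0
(-4635 + G(-65))/(-3734 - 4780) = (-4635 + 0)/(-3734 - 4780) = -4635/(-8514) = -4635*(-1/8514) = 515/946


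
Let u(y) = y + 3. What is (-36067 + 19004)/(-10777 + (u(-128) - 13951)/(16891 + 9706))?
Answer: 453824611/286649945 ≈ 1.5832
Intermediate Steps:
u(y) = 3 + y
(-36067 + 19004)/(-10777 + (u(-128) - 13951)/(16891 + 9706)) = (-36067 + 19004)/(-10777 + ((3 - 128) - 13951)/(16891 + 9706)) = -17063/(-10777 + (-125 - 13951)/26597) = -17063/(-10777 - 14076*1/26597) = -17063/(-10777 - 14076/26597) = -17063/(-286649945/26597) = -17063*(-26597/286649945) = 453824611/286649945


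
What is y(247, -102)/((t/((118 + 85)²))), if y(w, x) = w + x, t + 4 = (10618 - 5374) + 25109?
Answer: 5975305/30349 ≈ 196.89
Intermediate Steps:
t = 30349 (t = -4 + ((10618 - 5374) + 25109) = -4 + (5244 + 25109) = -4 + 30353 = 30349)
y(247, -102)/((t/((118 + 85)²))) = (247 - 102)/((30349/((118 + 85)²))) = 145/((30349/(203²))) = 145/((30349/41209)) = 145/((30349*(1/41209))) = 145/(30349/41209) = 145*(41209/30349) = 5975305/30349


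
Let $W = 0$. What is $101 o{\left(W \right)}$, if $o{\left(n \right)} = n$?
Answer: $0$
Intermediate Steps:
$101 o{\left(W \right)} = 101 \cdot 0 = 0$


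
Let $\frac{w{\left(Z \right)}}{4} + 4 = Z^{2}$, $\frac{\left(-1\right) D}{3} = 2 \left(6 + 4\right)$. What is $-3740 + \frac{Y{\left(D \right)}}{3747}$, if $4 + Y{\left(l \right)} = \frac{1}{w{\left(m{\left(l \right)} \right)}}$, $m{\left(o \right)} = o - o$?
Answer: $- \frac{224220545}{59952} \approx -3740.0$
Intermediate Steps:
$D = -60$ ($D = - 3 \cdot 2 \left(6 + 4\right) = - 3 \cdot 2 \cdot 10 = \left(-3\right) 20 = -60$)
$m{\left(o \right)} = 0$
$w{\left(Z \right)} = -16 + 4 Z^{2}$
$Y{\left(l \right)} = - \frac{65}{16}$ ($Y{\left(l \right)} = -4 + \frac{1}{-16 + 4 \cdot 0^{2}} = -4 + \frac{1}{-16 + 4 \cdot 0} = -4 + \frac{1}{-16 + 0} = -4 + \frac{1}{-16} = -4 - \frac{1}{16} = - \frac{65}{16}$)
$-3740 + \frac{Y{\left(D \right)}}{3747} = -3740 - \frac{65}{16 \cdot 3747} = -3740 - \frac{65}{59952} = - \frac{224220545}{59952}$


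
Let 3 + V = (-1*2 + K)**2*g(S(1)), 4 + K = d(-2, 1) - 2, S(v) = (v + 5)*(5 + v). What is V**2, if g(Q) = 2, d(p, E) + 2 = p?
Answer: 81225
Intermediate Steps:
S(v) = (5 + v)**2 (S(v) = (5 + v)*(5 + v) = (5 + v)**2)
d(p, E) = -2 + p
K = -10 (K = -4 + ((-2 - 2) - 2) = -4 + (-4 - 2) = -4 - 6 = -10)
V = 285 (V = -3 + (-1*2 - 10)**2*2 = -3 + (-2 - 10)**2*2 = -3 + (-12)**2*2 = -3 + 144*2 = -3 + 288 = 285)
V**2 = 285**2 = 81225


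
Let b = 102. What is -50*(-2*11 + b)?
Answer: -4000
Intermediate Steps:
-50*(-2*11 + b) = -50*(-2*11 + 102) = -50*(-22 + 102) = -50*80 = -4000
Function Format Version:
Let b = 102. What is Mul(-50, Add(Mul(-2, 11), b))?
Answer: -4000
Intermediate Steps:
Mul(-50, Add(Mul(-2, 11), b)) = Mul(-50, Add(Mul(-2, 11), 102)) = Mul(-50, Add(-22, 102)) = Mul(-50, 80) = -4000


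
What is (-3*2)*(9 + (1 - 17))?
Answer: 42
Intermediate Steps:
(-3*2)*(9 + (1 - 17)) = -6*(9 - 16) = -6*(-7) = 42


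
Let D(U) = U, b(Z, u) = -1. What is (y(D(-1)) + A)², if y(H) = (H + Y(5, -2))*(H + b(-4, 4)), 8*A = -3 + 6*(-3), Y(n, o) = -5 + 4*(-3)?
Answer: 71289/64 ≈ 1113.9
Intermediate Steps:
Y(n, o) = -17 (Y(n, o) = -5 - 12 = -17)
A = -21/8 (A = (-3 + 6*(-3))/8 = (-3 - 18)/8 = (⅛)*(-21) = -21/8 ≈ -2.6250)
y(H) = (-1 + H)*(-17 + H) (y(H) = (H - 17)*(H - 1) = (-17 + H)*(-1 + H) = (-1 + H)*(-17 + H))
(y(D(-1)) + A)² = ((17 + (-1)² - 18*(-1)) - 21/8)² = ((17 + 1 + 18) - 21/8)² = (36 - 21/8)² = (267/8)² = 71289/64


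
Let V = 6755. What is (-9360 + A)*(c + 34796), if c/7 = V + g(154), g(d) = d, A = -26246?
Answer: -2960959354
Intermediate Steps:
c = 48363 (c = 7*(6755 + 154) = 7*6909 = 48363)
(-9360 + A)*(c + 34796) = (-9360 - 26246)*(48363 + 34796) = -35606*83159 = -2960959354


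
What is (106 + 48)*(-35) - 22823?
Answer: -28213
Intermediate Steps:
(106 + 48)*(-35) - 22823 = 154*(-35) - 22823 = -5390 - 22823 = -28213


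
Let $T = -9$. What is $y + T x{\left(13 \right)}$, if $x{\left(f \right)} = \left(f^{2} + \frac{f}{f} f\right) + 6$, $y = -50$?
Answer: $-1742$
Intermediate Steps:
$x{\left(f \right)} = 6 + f + f^{2}$ ($x{\left(f \right)} = \left(f^{2} + 1 f\right) + 6 = \left(f^{2} + f\right) + 6 = \left(f + f^{2}\right) + 6 = 6 + f + f^{2}$)
$y + T x{\left(13 \right)} = -50 - 9 \left(6 + 13 + 13^{2}\right) = -50 - 9 \left(6 + 13 + 169\right) = -50 - 1692 = -1742$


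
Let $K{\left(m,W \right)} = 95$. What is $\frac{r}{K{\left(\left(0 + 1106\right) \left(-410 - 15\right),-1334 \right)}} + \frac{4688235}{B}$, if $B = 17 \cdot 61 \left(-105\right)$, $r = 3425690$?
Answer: $\frac{4967478311}{137921} \approx 36017.0$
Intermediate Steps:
$B = -108885$ ($B = 1037 \left(-105\right) = -108885$)
$\frac{r}{K{\left(\left(0 + 1106\right) \left(-410 - 15\right),-1334 \right)}} + \frac{4688235}{B} = \frac{3425690}{95} + \frac{4688235}{-108885} = 3425690 \cdot \frac{1}{95} + 4688235 \left(- \frac{1}{108885}\right) = \frac{685138}{19} - \frac{312549}{7259} = \frac{4967478311}{137921}$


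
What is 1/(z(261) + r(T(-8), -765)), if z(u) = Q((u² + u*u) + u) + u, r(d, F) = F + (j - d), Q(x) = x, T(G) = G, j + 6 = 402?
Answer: 1/136403 ≈ 7.3312e-6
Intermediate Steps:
j = 396 (j = -6 + 402 = 396)
r(d, F) = 396 + F - d (r(d, F) = F + (396 - d) = 396 + F - d)
z(u) = 2*u + 2*u² (z(u) = ((u² + u*u) + u) + u = ((u² + u²) + u) + u = (2*u² + u) + u = (u + 2*u²) + u = 2*u + 2*u²)
1/(z(261) + r(T(-8), -765)) = 1/(2*261*(1 + 261) + (396 - 765 - 1*(-8))) = 1/(2*261*262 + (396 - 765 + 8)) = 1/(136764 - 361) = 1/136403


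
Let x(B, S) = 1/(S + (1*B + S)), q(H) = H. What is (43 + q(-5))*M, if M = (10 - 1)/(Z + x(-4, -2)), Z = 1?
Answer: 2736/7 ≈ 390.86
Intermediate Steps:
x(B, S) = 1/(B + 2*S) (x(B, S) = 1/(S + (B + S)) = 1/(B + 2*S))
M = 72/7 (M = (10 - 1)/(1 + 1/(-4 + 2*(-2))) = 9/(1 + 1/(-4 - 4)) = 9/(1 + 1/(-8)) = 9/(1 - 1/8) = 9/(7/8) = 9*(8/7) = 72/7 ≈ 10.286)
(43 + q(-5))*M = (43 - 5)*(72/7) = 38*(72/7) = 2736/7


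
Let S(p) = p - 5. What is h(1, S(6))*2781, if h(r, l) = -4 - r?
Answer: -13905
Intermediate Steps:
S(p) = -5 + p
h(1, S(6))*2781 = (-4 - 1*1)*2781 = (-4 - 1)*2781 = -5*2781 = -13905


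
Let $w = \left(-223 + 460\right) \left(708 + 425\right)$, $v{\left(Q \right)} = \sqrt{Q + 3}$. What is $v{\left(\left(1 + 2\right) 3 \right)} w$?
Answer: $537042 \sqrt{3} \approx 9.3018 \cdot 10^{5}$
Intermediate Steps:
$v{\left(Q \right)} = \sqrt{3 + Q}$
$w = 268521$ ($w = 237 \cdot 1133 = 268521$)
$v{\left(\left(1 + 2\right) 3 \right)} w = \sqrt{3 + \left(1 + 2\right) 3} \cdot 268521 = \sqrt{3 + 3 \cdot 3} \cdot 268521 = \sqrt{3 + 9} \cdot 268521 = \sqrt{12} \cdot 268521 = 2 \sqrt{3} \cdot 268521 = 537042 \sqrt{3}$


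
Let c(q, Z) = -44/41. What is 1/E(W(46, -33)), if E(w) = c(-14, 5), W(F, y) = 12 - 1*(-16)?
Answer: -41/44 ≈ -0.93182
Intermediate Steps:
W(F, y) = 28 (W(F, y) = 12 + 16 = 28)
c(q, Z) = -44/41 (c(q, Z) = -44*1/41 = -44/41)
E(w) = -44/41
1/E(W(46, -33)) = 1/(-44/41) = -41/44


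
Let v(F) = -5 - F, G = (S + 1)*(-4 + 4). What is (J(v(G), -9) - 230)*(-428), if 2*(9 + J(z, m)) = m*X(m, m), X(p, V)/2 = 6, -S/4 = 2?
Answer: 125404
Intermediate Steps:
S = -8 (S = -4*2 = -8)
G = 0 (G = (-8 + 1)*(-4 + 4) = -7*0 = 0)
X(p, V) = 12 (X(p, V) = 2*6 = 12)
J(z, m) = -9 + 6*m (J(z, m) = -9 + (m*12)/2 = -9 + (12*m)/2 = -9 + 6*m)
(J(v(G), -9) - 230)*(-428) = ((-9 + 6*(-9)) - 230)*(-428) = ((-9 - 54) - 230)*(-428) = (-63 - 230)*(-428) = -293*(-428) = 125404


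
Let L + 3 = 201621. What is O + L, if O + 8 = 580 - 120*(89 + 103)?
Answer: 179150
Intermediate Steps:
L = 201618 (L = -3 + 201621 = 201618)
O = -22468 (O = -8 + (580 - 120*(89 + 103)) = -8 + (580 - 120*192) = -8 + (580 - 1*23040) = -8 + (580 - 23040) = -8 - 22460 = -22468)
O + L = -22468 + 201618 = 179150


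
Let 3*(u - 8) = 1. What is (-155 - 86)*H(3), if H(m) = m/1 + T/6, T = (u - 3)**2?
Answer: -50369/27 ≈ -1865.5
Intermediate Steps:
u = 25/3 (u = 8 + (1/3)*1 = 8 + 1/3 = 25/3 ≈ 8.3333)
T = 256/9 (T = (25/3 - 3)**2 = (16/3)**2 = 256/9 ≈ 28.444)
H(m) = 128/27 + m (H(m) = m/1 + (256/9)/6 = m*1 + (256/9)*(1/6) = m + 128/27 = 128/27 + m)
(-155 - 86)*H(3) = (-155 - 86)*(128/27 + 3) = -241*209/27 = -50369/27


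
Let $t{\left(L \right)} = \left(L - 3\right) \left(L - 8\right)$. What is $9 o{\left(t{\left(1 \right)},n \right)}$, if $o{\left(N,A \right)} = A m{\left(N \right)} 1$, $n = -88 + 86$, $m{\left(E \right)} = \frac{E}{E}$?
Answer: $-18$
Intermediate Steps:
$m{\left(E \right)} = 1$
$n = -2$
$t{\left(L \right)} = \left(-8 + L\right) \left(-3 + L\right)$ ($t{\left(L \right)} = \left(-3 + L\right) \left(-8 + L\right) = \left(-8 + L\right) \left(-3 + L\right)$)
$o{\left(N,A \right)} = A$ ($o{\left(N,A \right)} = A 1 \cdot 1 = A 1 = A$)
$9 o{\left(t{\left(1 \right)},n \right)} = 9 \left(-2\right) = -18$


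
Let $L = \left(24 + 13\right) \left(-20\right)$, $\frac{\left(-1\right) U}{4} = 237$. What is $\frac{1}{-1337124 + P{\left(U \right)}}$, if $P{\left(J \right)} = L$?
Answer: $- \frac{1}{1337864} \approx -7.4746 \cdot 10^{-7}$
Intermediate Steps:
$U = -948$ ($U = \left(-4\right) 237 = -948$)
$L = -740$ ($L = 37 \left(-20\right) = -740$)
$P{\left(J \right)} = -740$
$\frac{1}{-1337124 + P{\left(U \right)}} = \frac{1}{-1337124 - 740} = \frac{1}{-1337864} = - \frac{1}{1337864}$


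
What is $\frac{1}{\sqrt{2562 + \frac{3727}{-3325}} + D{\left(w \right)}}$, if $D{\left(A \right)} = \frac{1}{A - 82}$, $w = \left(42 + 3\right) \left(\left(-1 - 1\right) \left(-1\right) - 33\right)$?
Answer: $\frac{701575}{2653650207706} + \frac{1558235 \sqrt{1132484759}}{2653650207706} \approx 0.019761$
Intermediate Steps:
$w = -1395$ ($w = 45 \left(\left(-2\right) \left(-1\right) - 33\right) = 45 \left(2 - 33\right) = 45 \left(-31\right) = -1395$)
$D{\left(A \right)} = \frac{1}{-82 + A}$
$\frac{1}{\sqrt{2562 + \frac{3727}{-3325}} + D{\left(w \right)}} = \frac{1}{\sqrt{2562 + \frac{3727}{-3325}} + \frac{1}{-82 - 1395}} = \frac{1}{\sqrt{2562 + 3727 \left(- \frac{1}{3325}\right)} + \frac{1}{-1477}} = \frac{1}{\sqrt{2562 - \frac{3727}{3325}} - \frac{1}{1477}} = \frac{1}{\sqrt{\frac{8514923}{3325}} - \frac{1}{1477}} = \frac{1}{\frac{\sqrt{1132484759}}{665} - \frac{1}{1477}} = \frac{1}{- \frac{1}{1477} + \frac{\sqrt{1132484759}}{665}}$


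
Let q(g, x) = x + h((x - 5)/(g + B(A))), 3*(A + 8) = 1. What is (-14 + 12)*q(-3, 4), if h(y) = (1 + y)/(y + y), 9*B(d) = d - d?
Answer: -12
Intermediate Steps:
A = -23/3 (A = -8 + (⅓)*1 = -8 + ⅓ = -23/3 ≈ -7.6667)
B(d) = 0 (B(d) = (d - d)/9 = (⅑)*0 = 0)
h(y) = (1 + y)/(2*y) (h(y) = (1 + y)/((2*y)) = (1 + y)*(1/(2*y)) = (1 + y)/(2*y))
q(g, x) = x + g*(1 + (-5 + x)/g)/(2*(-5 + x)) (q(g, x) = x + (1 + (x - 5)/(g + 0))/(2*(((x - 5)/(g + 0)))) = x + (1 + (-5 + x)/g)/(2*(((-5 + x)/g))) = x + (g/(-5 + x))*(1 + (-5 + x)/g)/2 = x + g*(1 + (-5 + x)/g)/(2*(-5 + x)))
(-14 + 12)*q(-3, 4) = (-14 + 12)*((-5 - 3 + 4 + 2*4*(-5 + 4))/(2*(-5 + 4))) = -(-5 - 3 + 4 + 2*4*(-1))/(-1) = -(-1)*(-5 - 3 + 4 - 8) = -(-1)*(-12) = -2*6 = -12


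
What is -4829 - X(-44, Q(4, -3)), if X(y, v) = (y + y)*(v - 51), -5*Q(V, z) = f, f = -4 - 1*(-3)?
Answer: -46497/5 ≈ -9299.4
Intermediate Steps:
f = -1 (f = -4 + 3 = -1)
Q(V, z) = ⅕ (Q(V, z) = -⅕*(-1) = ⅕)
X(y, v) = 2*y*(-51 + v) (X(y, v) = (2*y)*(-51 + v) = 2*y*(-51 + v))
-4829 - X(-44, Q(4, -3)) = -4829 - 2*(-44)*(-51 + ⅕) = -4829 - 2*(-44)*(-254)/5 = -4829 - 1*22352/5 = -4829 - 22352/5 = -46497/5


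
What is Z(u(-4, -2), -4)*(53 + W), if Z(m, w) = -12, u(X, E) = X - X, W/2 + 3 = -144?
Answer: 2892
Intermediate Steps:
W = -294 (W = -6 + 2*(-144) = -6 - 288 = -294)
u(X, E) = 0
Z(u(-4, -2), -4)*(53 + W) = -12*(53 - 294) = -12*(-241) = 2892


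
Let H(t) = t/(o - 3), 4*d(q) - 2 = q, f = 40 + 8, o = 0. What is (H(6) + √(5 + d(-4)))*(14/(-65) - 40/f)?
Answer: 409/195 - 409*√2/260 ≈ -0.12723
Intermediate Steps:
f = 48
d(q) = ½ + q/4
H(t) = -t/3 (H(t) = t/(0 - 3) = t/(-3) = t*(-⅓) = -t/3)
(H(6) + √(5 + d(-4)))*(14/(-65) - 40/f) = (-⅓*6 + √(5 + (½ + (¼)*(-4))))*(14/(-65) - 40/48) = (-2 + √(5 + (½ - 1)))*(14*(-1/65) - 40*1/48) = (-2 + √(5 - ½))*(-14/65 - ⅚) = (-2 + √(9/2))*(-409/390) = (-2 + 3*√2/2)*(-409/390) = 409/195 - 409*√2/260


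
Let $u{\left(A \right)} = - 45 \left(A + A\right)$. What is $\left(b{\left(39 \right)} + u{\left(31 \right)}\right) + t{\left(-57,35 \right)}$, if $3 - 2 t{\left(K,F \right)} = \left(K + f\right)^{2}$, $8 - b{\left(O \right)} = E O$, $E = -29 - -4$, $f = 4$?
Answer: $-3210$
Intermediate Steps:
$E = -25$ ($E = -29 + 4 = -25$)
$b{\left(O \right)} = 8 + 25 O$ ($b{\left(O \right)} = 8 - - 25 O = 8 + 25 O$)
$u{\left(A \right)} = - 90 A$ ($u{\left(A \right)} = - 45 \cdot 2 A = - 90 A$)
$t{\left(K,F \right)} = \frac{3}{2} - \frac{\left(4 + K\right)^{2}}{2}$ ($t{\left(K,F \right)} = \frac{3}{2} - \frac{\left(K + 4\right)^{2}}{2} = \frac{3}{2} - \frac{\left(4 + K\right)^{2}}{2}$)
$\left(b{\left(39 \right)} + u{\left(31 \right)}\right) + t{\left(-57,35 \right)} = \left(\left(8 + 25 \cdot 39\right) - 2790\right) + \left(\frac{3}{2} - \frac{\left(4 - 57\right)^{2}}{2}\right) = \left(\left(8 + 975\right) - 2790\right) + \left(\frac{3}{2} - \frac{\left(-53\right)^{2}}{2}\right) = \left(983 - 2790\right) + \left(\frac{3}{2} - \frac{2809}{2}\right) = -1807 + \left(\frac{3}{2} - \frac{2809}{2}\right) = -1807 - 1403 = -3210$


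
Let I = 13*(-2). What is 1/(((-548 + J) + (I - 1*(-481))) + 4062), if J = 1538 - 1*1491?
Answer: 1/4016 ≈ 0.00024900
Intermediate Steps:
I = -26
J = 47 (J = 1538 - 1491 = 47)
1/(((-548 + J) + (I - 1*(-481))) + 4062) = 1/(((-548 + 47) + (-26 - 1*(-481))) + 4062) = 1/((-501 + (-26 + 481)) + 4062) = 1/((-501 + 455) + 4062) = 1/(-46 + 4062) = 1/4016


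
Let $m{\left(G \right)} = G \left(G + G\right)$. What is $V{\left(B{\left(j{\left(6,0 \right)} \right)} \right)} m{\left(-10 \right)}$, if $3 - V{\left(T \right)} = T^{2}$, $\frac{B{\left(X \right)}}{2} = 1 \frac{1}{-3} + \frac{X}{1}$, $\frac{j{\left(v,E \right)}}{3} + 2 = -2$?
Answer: $- \frac{1089800}{9} \approx -1.2109 \cdot 10^{5}$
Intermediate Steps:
$m{\left(G \right)} = 2 G^{2}$ ($m{\left(G \right)} = G 2 G = 2 G^{2}$)
$j{\left(v,E \right)} = -12$ ($j{\left(v,E \right)} = -6 + 3 \left(-2\right) = -6 - 6 = -12$)
$B{\left(X \right)} = - \frac{2}{3} + 2 X$ ($B{\left(X \right)} = 2 \left(1 \frac{1}{-3} + \frac{X}{1}\right) = 2 \left(1 \left(- \frac{1}{3}\right) + X 1\right) = 2 \left(- \frac{1}{3} + X\right) = - \frac{2}{3} + 2 X$)
$V{\left(T \right)} = 3 - T^{2}$
$V{\left(B{\left(j{\left(6,0 \right)} \right)} \right)} m{\left(-10 \right)} = \left(3 - \left(- \frac{2}{3} + 2 \left(-12\right)\right)^{2}\right) 2 \left(-10\right)^{2} = \left(3 - \left(- \frac{2}{3} - 24\right)^{2}\right) 2 \cdot 100 = \left(3 - \left(- \frac{74}{3}\right)^{2}\right) 200 = \left(3 - \frac{5476}{9}\right) 200 = \left(- \frac{5449}{9}\right) 200 = - \frac{1089800}{9}$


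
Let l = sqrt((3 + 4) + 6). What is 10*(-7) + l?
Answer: -70 + sqrt(13) ≈ -66.394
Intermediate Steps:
l = sqrt(13) (l = sqrt(7 + 6) = sqrt(13) ≈ 3.6056)
10*(-7) + l = 10*(-7) + sqrt(13) = -70 + sqrt(13)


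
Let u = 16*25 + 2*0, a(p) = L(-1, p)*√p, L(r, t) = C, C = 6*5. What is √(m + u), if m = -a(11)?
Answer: √(400 - 30*√11) ≈ 17.335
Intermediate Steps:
C = 30
L(r, t) = 30
a(p) = 30*√p
u = 400 (u = 400 + 0 = 400)
m = -30*√11 ≈ -99.499
√(m + u) = √(-30*√11 + 400) = √(400 - 30*√11)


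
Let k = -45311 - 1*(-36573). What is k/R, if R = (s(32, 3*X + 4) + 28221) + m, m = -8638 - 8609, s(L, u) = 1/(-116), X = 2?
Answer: -1013608/1272983 ≈ -0.79625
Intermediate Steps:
s(L, u) = -1/116
m = -17247
k = -8738 (k = -45311 + 36573 = -8738)
R = 1272983/116 (R = (-1/116 + 28221) - 17247 = 3273635/116 - 17247 = 1272983/116 ≈ 10974.)
k/R = -8738/1272983/116 = -8738*116/1272983 = -1013608/1272983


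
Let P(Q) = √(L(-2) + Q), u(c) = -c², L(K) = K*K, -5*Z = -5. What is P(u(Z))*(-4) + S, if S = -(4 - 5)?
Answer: 1 - 4*√3 ≈ -5.9282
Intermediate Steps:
Z = 1 (Z = -⅕*(-5) = 1)
L(K) = K²
S = 1 (S = -1*(-1) = 1)
P(Q) = √(4 + Q) (P(Q) = √((-2)² + Q) = √(4 + Q))
P(u(Z))*(-4) + S = √(4 - 1*1²)*(-4) + 1 = √(4 - 1*1)*(-4) + 1 = √(4 - 1)*(-4) + 1 = √3*(-4) + 1 = -4*√3 + 1 = 1 - 4*√3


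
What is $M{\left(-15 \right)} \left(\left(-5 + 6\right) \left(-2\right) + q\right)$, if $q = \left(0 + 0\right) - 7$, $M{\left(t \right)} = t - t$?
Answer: $0$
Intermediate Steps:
$M{\left(t \right)} = 0$
$q = -7$ ($q = 0 - 7 = -7$)
$M{\left(-15 \right)} \left(\left(-5 + 6\right) \left(-2\right) + q\right) = 0 \left(\left(-5 + 6\right) \left(-2\right) - 7\right) = 0 \left(1 \left(-2\right) - 7\right) = 0 \left(-2 - 7\right) = 0 \left(-9\right) = 0$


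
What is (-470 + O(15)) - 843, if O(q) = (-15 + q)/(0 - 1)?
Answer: -1313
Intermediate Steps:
O(q) = 15 - q (O(q) = (-15 + q)/(-1) = (-15 + q)*(-1) = 15 - q)
(-470 + O(15)) - 843 = (-470 + (15 - 1*15)) - 843 = (-470 + (15 - 15)) - 843 = (-470 + 0) - 843 = -470 - 843 = -1313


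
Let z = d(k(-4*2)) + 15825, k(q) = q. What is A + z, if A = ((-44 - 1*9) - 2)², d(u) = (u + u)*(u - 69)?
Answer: 20082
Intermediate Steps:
d(u) = 2*u*(-69 + u) (d(u) = (2*u)*(-69 + u) = 2*u*(-69 + u))
z = 17057 (z = 2*(-4*2)*(-69 - 4*2) + 15825 = 2*(-8)*(-69 - 8) + 15825 = 2*(-8)*(-77) + 15825 = 1232 + 15825 = 17057)
A = 3025 (A = ((-44 - 9) - 2)² = (-53 - 2)² = (-55)² = 3025)
A + z = 3025 + 17057 = 20082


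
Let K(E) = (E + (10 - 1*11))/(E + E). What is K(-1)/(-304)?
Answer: -1/304 ≈ -0.0032895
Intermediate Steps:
K(E) = (-1 + E)/(2*E) (K(E) = (E + (10 - 11))/((2*E)) = (E - 1)*(1/(2*E)) = (-1 + E)*(1/(2*E)) = (-1 + E)/(2*E))
K(-1)/(-304) = ((1/2)*(-1 - 1)/(-1))/(-304) = ((1/2)*(-1)*(-2))*(-1/304) = 1*(-1/304) = -1/304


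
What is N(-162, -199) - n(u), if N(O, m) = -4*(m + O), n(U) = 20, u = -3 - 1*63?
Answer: 1424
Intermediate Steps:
u = -66 (u = -3 - 63 = -66)
N(O, m) = -4*O - 4*m (N(O, m) = -4*(O + m) = -4*O - 4*m)
N(-162, -199) - n(u) = (-4*(-162) - 4*(-199)) - 1*20 = (648 + 796) - 20 = 1444 - 20 = 1424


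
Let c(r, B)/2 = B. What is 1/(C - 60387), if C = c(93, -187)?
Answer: -1/60761 ≈ -1.6458e-5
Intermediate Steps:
c(r, B) = 2*B
C = -374 (C = 2*(-187) = -374)
1/(C - 60387) = 1/(-374 - 60387) = 1/(-60761) = -1/60761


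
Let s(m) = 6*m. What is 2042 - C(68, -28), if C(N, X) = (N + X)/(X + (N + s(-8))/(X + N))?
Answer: 22478/11 ≈ 2043.5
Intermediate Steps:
C(N, X) = (N + X)/(X + (-48 + N)/(N + X)) (C(N, X) = (N + X)/(X + (N + 6*(-8))/(X + N)) = (N + X)/(X + (N - 48)/(N + X)) = (N + X)/(X + (-48 + N)/(N + X)))
2042 - C(68, -28) = 2042 - (68 - 28)²/(-48 + 68 + (-28)² + 68*(-28)) = 2042 - 40²/(-48 + 68 + 784 - 1904) = 2042 - 1600/(-1100) = 2042 - 1600*(-1)/1100 = 2042 - 1*(-16/11) = 2042 + 16/11 = 22478/11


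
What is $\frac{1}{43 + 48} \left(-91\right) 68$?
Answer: $-68$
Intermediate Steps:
$\frac{1}{43 + 48} \left(-91\right) 68 = \frac{1}{91} \left(-91\right) 68 = \left(-1\right) 68 = -68$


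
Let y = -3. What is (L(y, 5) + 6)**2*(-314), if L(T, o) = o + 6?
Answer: -90746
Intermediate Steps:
L(T, o) = 6 + o
(L(y, 5) + 6)**2*(-314) = ((6 + 5) + 6)**2*(-314) = (11 + 6)**2*(-314) = 17**2*(-314) = 289*(-314) = -90746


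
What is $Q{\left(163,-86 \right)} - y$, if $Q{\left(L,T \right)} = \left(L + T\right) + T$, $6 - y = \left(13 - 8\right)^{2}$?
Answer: $10$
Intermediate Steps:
$y = -19$ ($y = 6 - \left(13 - 8\right)^{2} = 6 - 5^{2} = 6 - 25 = -19$)
$Q{\left(L,T \right)} = L + 2 T$
$Q{\left(163,-86 \right)} - y = \left(163 + 2 \left(-86\right)\right) - -19 = \left(163 - 172\right) + 19 = -9 + 19 = 10$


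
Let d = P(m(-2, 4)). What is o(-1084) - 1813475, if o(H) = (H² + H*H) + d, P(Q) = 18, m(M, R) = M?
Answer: 536655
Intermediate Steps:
d = 18
o(H) = 18 + 2*H² (o(H) = (H² + H*H) + 18 = (H² + H²) + 18 = 2*H² + 18 = 18 + 2*H²)
o(-1084) - 1813475 = (18 + 2*(-1084)²) - 1813475 = (18 + 2*1175056) - 1813475 = (18 + 2350112) - 1813475 = 2350130 - 1813475 = 536655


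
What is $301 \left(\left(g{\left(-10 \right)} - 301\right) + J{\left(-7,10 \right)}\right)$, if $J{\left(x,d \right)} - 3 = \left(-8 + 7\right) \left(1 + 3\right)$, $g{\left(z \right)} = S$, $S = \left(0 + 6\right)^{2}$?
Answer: $-80066$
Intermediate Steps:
$S = 36$ ($S = 6^{2} = 36$)
$g{\left(z \right)} = 36$
$J{\left(x,d \right)} = -1$ ($J{\left(x,d \right)} = 3 + \left(-8 + 7\right) \left(1 + 3\right) = 3 - 4 = -1$)
$301 \left(\left(g{\left(-10 \right)} - 301\right) + J{\left(-7,10 \right)}\right) = 301 \left(\left(36 - 301\right) - 1\right) = 301 \left(-265 - 1\right) = 301 \left(-266\right) = -80066$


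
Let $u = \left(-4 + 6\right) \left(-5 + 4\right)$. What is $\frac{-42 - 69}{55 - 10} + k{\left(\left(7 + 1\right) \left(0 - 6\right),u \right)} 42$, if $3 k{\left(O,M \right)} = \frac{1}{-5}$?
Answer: $- \frac{79}{15} \approx -5.2667$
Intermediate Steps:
$u = -2$ ($u = 2 \left(-1\right) = -2$)
$k{\left(O,M \right)} = - \frac{1}{15}$ ($k{\left(O,M \right)} = \frac{1}{3 \left(-5\right)} = \frac{1}{3} \left(- \frac{1}{5}\right) = - \frac{1}{15}$)
$\frac{-42 - 69}{55 - 10} + k{\left(\left(7 + 1\right) \left(0 - 6\right),u \right)} 42 = \frac{-42 - 69}{55 - 10} - \frac{14}{5} = - \frac{111}{45} - \frac{14}{5} = \left(-111\right) \frac{1}{45} - \frac{14}{5} = - \frac{37}{15} - \frac{14}{5} = - \frac{79}{15}$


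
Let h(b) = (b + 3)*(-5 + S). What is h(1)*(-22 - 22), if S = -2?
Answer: 1232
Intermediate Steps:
h(b) = -21 - 7*b (h(b) = (b + 3)*(-5 - 2) = (3 + b)*(-7) = -21 - 7*b)
h(1)*(-22 - 22) = (-21 - 7*1)*(-22 - 22) = (-21 - 7)*(-44) = -28*(-44) = 1232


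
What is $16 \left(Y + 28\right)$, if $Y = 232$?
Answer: $4160$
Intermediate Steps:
$16 \left(Y + 28\right) = 16 \left(232 + 28\right) = 16 \cdot 260 = 4160$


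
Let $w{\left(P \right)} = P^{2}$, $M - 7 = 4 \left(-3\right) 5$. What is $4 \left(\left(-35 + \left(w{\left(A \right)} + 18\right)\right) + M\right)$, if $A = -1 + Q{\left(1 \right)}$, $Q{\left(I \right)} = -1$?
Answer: $-264$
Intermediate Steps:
$M = -53$ ($M = 7 + 4 \left(-3\right) 5 = 7 - 60 = -53$)
$A = -2$ ($A = -1 - 1 = -2$)
$4 \left(\left(-35 + \left(w{\left(A \right)} + 18\right)\right) + M\right) = 4 \left(\left(-35 + \left(\left(-2\right)^{2} + 18\right)\right) - 53\right) = 4 \left(\left(-35 + \left(4 + 18\right)\right) - 53\right) = 4 \left(\left(-35 + 22\right) - 53\right) = 4 \left(-13 - 53\right) = 4 \left(-66\right) = -264$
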